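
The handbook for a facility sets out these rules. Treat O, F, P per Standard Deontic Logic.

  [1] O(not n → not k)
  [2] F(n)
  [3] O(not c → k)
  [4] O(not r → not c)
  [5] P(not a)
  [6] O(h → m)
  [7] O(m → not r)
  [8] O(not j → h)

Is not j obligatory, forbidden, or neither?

Forbidden

Premise 2 is F(n), i.e. O(not n).
Premise 1 is O(not n → not k); since O(not n), deontic closure gives O(not k).
Premise 3, O(not c → k), contraposes to O(not k → c); with O(not k) we get O(c).
Premise 4 is O(not r → not c); contrapositively O(c → r). Since O(c) holds, K gives O(r).
Premise 7 is O(m → not r); contrapositively O(r → not m). Since O(r) holds, K gives O(not m).
Premise 6 is O(h → m); contrapositively O(not m → not h). Since O(not m) holds, K gives O(not h).
Premise 8 is O(not j → h); contrapositively O(not h → j). Since O(not h) holds, K gives O(j).
Premise 5 does not contribute to this derivation.
Thus O(j), which is F(not j): not j is forbidden.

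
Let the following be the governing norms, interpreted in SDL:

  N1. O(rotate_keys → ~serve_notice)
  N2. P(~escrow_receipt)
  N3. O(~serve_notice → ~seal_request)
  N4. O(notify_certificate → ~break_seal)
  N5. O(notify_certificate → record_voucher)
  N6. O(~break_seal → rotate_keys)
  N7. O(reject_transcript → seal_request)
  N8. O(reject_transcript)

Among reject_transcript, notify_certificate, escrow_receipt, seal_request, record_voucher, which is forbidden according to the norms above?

notify_certificate

Premise 8 states O(reject_transcript) outright.
Premise 7 is O(reject_transcript → seal_request); since O(reject_transcript), deontic closure gives O(seal_request).
Premise 3, O(~serve_notice → ~seal_request), contraposes to O(seal_request → serve_notice); with O(seal_request) we get O(serve_notice).
The contrapositive of premise 1 (O(rotate_keys → ~serve_notice)) is O(serve_notice → ~rotate_keys), and O(serve_notice) is already established, so O(~rotate_keys).
Premise 6 is O(~break_seal → rotate_keys); contrapositively O(~rotate_keys → break_seal). Since O(~rotate_keys) holds, K gives O(break_seal).
Premise 4, O(notify_certificate → ~break_seal), contraposes to O(break_seal → ~notify_certificate); with O(break_seal) we get O(~notify_certificate).
So O(~notify_certificate) holds, i.e. notify_certificate is forbidden. None of the other listed options is forbidden under the premises.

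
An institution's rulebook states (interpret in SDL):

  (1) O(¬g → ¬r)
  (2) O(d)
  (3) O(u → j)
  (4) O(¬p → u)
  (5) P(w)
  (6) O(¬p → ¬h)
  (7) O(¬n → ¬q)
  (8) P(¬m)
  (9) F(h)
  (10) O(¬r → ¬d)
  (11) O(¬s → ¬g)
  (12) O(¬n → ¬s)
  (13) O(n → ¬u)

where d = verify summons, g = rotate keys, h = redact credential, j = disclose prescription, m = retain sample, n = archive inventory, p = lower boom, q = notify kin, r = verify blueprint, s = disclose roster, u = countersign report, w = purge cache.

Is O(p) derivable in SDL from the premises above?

Premise 2 gives O(d).
Premise 10, O(¬r → ¬d), contraposes to O(d → r); with O(d) we get O(r).
Premise 1, O(¬g → ¬r), contraposes to O(r → g); with O(r) we get O(g).
Premise 11 is O(¬s → ¬g); contrapositively O(g → s). Since O(g) holds, K gives O(s).
Premise 12 is O(¬n → ¬s); contrapositively O(s → n). Since O(s) holds, K gives O(n).
With premise 13, O(n → ¬u), the K-axiom yields O(¬u).
The contrapositive of premise 4 (O(¬p → u)) is O(¬u → p), and O(¬u) is already established, so O(p).
Premises 3, 5, 6, 7, 8, 9 do not contribute to this derivation.
So O(p) follows.

Yes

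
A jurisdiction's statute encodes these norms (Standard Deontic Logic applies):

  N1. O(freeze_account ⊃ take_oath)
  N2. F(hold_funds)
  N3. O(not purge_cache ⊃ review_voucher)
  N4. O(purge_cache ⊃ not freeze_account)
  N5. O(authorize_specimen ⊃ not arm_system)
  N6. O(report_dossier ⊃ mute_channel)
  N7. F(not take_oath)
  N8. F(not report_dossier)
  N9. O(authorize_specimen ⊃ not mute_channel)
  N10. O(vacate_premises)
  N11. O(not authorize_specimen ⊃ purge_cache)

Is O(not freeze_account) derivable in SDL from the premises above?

Yes

F(not report_dossier) at premise 8 means O(report_dossier).
Applying K to premise 6 (O(report_dossier ⊃ mute_channel)) and O(report_dossier) yields O(mute_channel).
Premise 9, O(authorize_specimen ⊃ not mute_channel), contraposes to O(mute_channel ⊃ not authorize_specimen); with O(mute_channel) we get O(not authorize_specimen).
From O(not authorize_specimen) and premise 11, O(not authorize_specimen ⊃ purge_cache), we obtain O(purge_cache).
With premise 4, O(purge_cache ⊃ not freeze_account), the K-axiom yields O(not freeze_account).
Premises 1, 2, 3, 5, 7, 10 do not contribute to this derivation.
So O(not freeze_account) follows.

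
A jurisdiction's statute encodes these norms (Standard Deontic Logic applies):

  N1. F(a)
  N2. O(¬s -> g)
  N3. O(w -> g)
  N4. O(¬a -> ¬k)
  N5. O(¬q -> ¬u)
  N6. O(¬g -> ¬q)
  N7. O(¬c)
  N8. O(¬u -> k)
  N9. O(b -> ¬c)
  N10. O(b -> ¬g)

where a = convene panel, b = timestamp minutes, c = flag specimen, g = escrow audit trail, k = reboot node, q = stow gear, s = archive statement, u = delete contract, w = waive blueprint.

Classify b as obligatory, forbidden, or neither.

Premise 1, F(a), is equivalent to O(¬a).
Premise 4 is O(¬a -> ¬k); since O(¬a), deontic closure gives O(¬k).
Premise 8, O(¬u -> k), contraposes to O(¬k -> u); with O(¬k) we get O(u).
Premise 5 is O(¬q -> ¬u); contrapositively O(u -> q). Since O(u) holds, K gives O(q).
Premise 6 is O(¬g -> ¬q); contrapositively O(q -> g). Since O(q) holds, K gives O(g).
Premise 10, O(b -> ¬g), contraposes to O(g -> ¬b); with O(g) we get O(¬b).
Premises 2, 3, 7, 9 do not contribute to this derivation.
Thus O(¬b), which is F(b): b is forbidden.

Forbidden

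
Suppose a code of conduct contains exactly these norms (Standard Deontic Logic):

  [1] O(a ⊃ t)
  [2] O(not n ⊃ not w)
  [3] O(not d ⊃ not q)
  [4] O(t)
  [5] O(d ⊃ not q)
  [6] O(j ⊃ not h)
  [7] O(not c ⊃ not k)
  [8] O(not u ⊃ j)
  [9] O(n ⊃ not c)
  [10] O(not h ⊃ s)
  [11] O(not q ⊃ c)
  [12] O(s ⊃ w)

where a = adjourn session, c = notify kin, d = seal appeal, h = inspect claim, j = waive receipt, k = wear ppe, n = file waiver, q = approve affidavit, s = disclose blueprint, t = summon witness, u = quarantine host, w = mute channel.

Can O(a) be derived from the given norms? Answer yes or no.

Premise 1 is O(a ⊃ t); even if O(t) held, inferring O(a) would be affirming the consequent — invalid.
No other premise forces O(a). An ideal world satisfying every premise can still have a false, so O(a) is not derivable.

No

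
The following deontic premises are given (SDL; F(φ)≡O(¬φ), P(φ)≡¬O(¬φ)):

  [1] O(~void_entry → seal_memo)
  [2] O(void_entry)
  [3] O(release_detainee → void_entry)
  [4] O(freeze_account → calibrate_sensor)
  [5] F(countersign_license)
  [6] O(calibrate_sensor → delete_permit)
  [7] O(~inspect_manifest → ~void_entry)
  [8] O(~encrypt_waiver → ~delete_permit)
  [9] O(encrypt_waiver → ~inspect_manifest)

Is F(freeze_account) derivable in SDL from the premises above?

Yes

Premise 2 gives O(void_entry).
The contrapositive of premise 7 (O(~inspect_manifest → ~void_entry)) is O(void_entry → inspect_manifest), and O(void_entry) is already established, so O(inspect_manifest).
The contrapositive of premise 9 (O(encrypt_waiver → ~inspect_manifest)) is O(inspect_manifest → ~encrypt_waiver), and O(inspect_manifest) is already established, so O(~encrypt_waiver).
Premise 8 is O(~encrypt_waiver → ~delete_permit); since O(~encrypt_waiver), deontic closure gives O(~delete_permit).
The contrapositive of premise 6 (O(calibrate_sensor → delete_permit)) is O(~delete_permit → ~calibrate_sensor), and O(~delete_permit) is already established, so O(~calibrate_sensor).
The contrapositive of premise 4 (O(freeze_account → calibrate_sensor)) is O(~calibrate_sensor → ~freeze_account), and O(~calibrate_sensor) is already established, so O(~freeze_account).
Premises 1, 3, 5 do not contribute to this derivation.
So O(~freeze_account) holds, i.e. F(freeze_account). The claim follows.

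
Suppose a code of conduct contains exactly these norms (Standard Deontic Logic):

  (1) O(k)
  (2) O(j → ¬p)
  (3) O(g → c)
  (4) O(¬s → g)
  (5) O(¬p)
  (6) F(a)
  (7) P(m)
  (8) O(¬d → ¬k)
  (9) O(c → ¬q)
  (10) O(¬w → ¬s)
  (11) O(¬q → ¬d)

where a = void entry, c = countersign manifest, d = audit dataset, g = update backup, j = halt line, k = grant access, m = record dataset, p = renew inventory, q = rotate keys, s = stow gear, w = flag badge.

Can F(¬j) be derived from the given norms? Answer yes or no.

No

Premise 2 is O(j → ¬p); even if O(¬p) held, inferring O(j) would be affirming the consequent — invalid.
No other premise forces O(j). An ideal world satisfying every premise can still have ¬j true, so F(¬j) is not derivable.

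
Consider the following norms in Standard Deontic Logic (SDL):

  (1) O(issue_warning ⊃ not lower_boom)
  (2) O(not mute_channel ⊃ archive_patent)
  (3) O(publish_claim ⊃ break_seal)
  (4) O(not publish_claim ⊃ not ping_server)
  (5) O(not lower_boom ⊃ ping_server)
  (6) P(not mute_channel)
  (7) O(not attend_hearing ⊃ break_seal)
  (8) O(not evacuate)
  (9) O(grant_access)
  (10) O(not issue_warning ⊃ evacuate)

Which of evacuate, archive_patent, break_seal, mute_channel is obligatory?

Premise 8 states O(not evacuate) outright.
Premise 10 is O(not issue_warning ⊃ evacuate); contrapositively O(not evacuate ⊃ issue_warning). Since O(not evacuate) holds, K gives O(issue_warning).
Premise 1 is O(issue_warning ⊃ not lower_boom); since O(issue_warning), deontic closure gives O(not lower_boom).
With premise 5, O(not lower_boom ⊃ ping_server), the K-axiom yields O(ping_server).
Premise 4, O(not publish_claim ⊃ not ping_server), contraposes to O(ping_server ⊃ publish_claim); with O(ping_server) we get O(publish_claim).
Applying K to premise 3 (O(publish_claim ⊃ break_seal)) and O(publish_claim) yields O(break_seal).
So O(break_seal) holds — break_seal is obligatory. None of the other listed options is made obligatory by any chain of premises.

break_seal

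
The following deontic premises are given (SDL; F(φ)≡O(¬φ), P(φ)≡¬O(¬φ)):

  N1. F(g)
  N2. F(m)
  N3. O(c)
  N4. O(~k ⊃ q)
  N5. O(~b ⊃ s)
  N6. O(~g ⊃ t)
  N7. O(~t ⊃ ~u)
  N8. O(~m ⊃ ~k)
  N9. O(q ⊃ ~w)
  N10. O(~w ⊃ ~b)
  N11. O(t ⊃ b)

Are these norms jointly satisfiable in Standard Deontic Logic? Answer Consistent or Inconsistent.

Premise 1, F(g), is equivalent to O(~g).
Premise 6 is O(~g ⊃ t); since O(~g), deontic closure gives O(t).
With premise 11, O(t ⊃ b), the K-axiom yields O(b).
Premise 10, O(~w ⊃ ~b), contraposes to O(b ⊃ w); with O(b) we get O(w).
The contrapositive of premise 9 (O(q ⊃ ~w)) is O(w ⊃ ~q), and O(w) is already established, so O(~q).
Premise 4, O(~k ⊃ q), contraposes to O(~q ⊃ k); with O(~q) we get O(k).
Premise 8, O(~m ⊃ ~k), contraposes to O(k ⊃ m); with O(k) we get O(m).
However, F(m) at premise 2 amounts to O(~m).
We now have both O(m) and O(~m) — m is simultaneously obligatory and forbidden, violating the D-axiom.

Inconsistent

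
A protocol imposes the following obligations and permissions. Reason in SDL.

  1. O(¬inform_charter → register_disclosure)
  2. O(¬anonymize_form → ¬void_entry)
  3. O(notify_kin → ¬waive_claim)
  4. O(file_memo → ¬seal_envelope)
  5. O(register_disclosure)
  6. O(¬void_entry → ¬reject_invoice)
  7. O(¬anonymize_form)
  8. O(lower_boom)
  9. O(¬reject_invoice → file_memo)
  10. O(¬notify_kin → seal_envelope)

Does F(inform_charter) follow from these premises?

No

Premise 1 is O(¬inform_charter → register_disclosure); even if O(register_disclosure) held, inferring O(¬inform_charter) would be affirming the consequent — invalid.
No other premise forces O(¬inform_charter). An ideal world satisfying every premise can still have inform_charter true, so F(inform_charter) is not derivable.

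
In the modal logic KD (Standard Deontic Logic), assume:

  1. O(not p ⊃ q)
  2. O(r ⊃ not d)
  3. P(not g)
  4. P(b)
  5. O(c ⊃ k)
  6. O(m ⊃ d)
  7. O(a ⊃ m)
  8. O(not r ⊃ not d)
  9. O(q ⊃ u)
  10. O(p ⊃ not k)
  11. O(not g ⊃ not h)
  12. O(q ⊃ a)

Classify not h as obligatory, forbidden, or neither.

Neither

Premise 11 is O(not g ⊃ not h), but O(not g) is not derivable from the premises (the permission P(not g) asserts only not O(g), not O(not g)), so it does not yield O(not h).
No premise or chain of K-axiom applications forces O(not h), and none forces O(h). So not h is neither obligatory nor forbidden under these norms.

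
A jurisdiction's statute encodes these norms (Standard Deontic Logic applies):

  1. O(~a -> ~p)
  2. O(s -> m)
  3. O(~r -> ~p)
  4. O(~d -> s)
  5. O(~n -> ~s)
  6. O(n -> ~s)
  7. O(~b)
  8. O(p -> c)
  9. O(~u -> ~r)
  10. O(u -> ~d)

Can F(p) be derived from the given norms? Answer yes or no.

Yes

By case analysis on ~n: premise 5 gives O(~n -> ~s) and premise 6 gives O(n -> ~s), so O(~s) either way.
The contrapositive of premise 4 (O(~d -> s)) is O(~s -> d), and O(~s) is already established, so O(d).
The contrapositive of premise 10 (O(u -> ~d)) is O(d -> ~u), and O(d) is already established, so O(~u).
With premise 9, O(~u -> ~r), the K-axiom yields O(~r).
From O(~r) and premise 3, O(~r -> ~p), we obtain O(~p).
Premises 1, 2, 7, 8 do not contribute to this derivation.
So O(~p) holds, i.e. F(p). The claim follows.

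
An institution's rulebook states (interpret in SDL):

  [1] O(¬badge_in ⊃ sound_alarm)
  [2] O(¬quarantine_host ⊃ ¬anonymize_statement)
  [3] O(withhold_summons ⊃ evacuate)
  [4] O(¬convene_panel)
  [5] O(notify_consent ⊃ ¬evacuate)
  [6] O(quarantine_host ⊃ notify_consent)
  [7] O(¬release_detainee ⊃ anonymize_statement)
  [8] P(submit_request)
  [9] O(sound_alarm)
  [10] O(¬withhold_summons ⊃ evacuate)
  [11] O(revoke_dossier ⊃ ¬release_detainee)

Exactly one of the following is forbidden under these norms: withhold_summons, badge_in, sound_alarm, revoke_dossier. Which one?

By case analysis on withhold_summons: premise 3 gives O(withhold_summons ⊃ evacuate) and premise 10 gives O(¬withhold_summons ⊃ evacuate), so O(evacuate) either way.
Premise 5, O(notify_consent ⊃ ¬evacuate), contraposes to O(evacuate ⊃ ¬notify_consent); with O(evacuate) we get O(¬notify_consent).
Premise 6, O(quarantine_host ⊃ notify_consent), contraposes to O(¬notify_consent ⊃ ¬quarantine_host); with O(¬notify_consent) we get O(¬quarantine_host).
With premise 2, O(¬quarantine_host ⊃ ¬anonymize_statement), the K-axiom yields O(¬anonymize_statement).
The contrapositive of premise 7 (O(¬release_detainee ⊃ anonymize_statement)) is O(¬anonymize_statement ⊃ release_detainee), and O(¬anonymize_statement) is already established, so O(release_detainee).
The contrapositive of premise 11 (O(revoke_dossier ⊃ ¬release_detainee)) is O(release_detainee ⊃ ¬revoke_dossier), and O(release_detainee) is already established, so O(¬revoke_dossier).
So O(¬revoke_dossier) holds, i.e. revoke_dossier is forbidden. None of the other listed options is forbidden under the premises.

revoke_dossier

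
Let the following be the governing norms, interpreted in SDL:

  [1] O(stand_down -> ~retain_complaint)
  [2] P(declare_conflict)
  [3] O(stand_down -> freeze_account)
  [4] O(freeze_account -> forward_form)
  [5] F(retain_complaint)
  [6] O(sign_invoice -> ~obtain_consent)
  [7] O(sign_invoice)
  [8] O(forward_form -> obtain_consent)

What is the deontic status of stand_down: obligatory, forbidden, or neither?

From premise 7 we have O(sign_invoice).
Applying K to premise 6 (O(sign_invoice -> ~obtain_consent)) and O(sign_invoice) yields O(~obtain_consent).
The contrapositive of premise 8 (O(forward_form -> obtain_consent)) is O(~obtain_consent -> ~forward_form), and O(~obtain_consent) is already established, so O(~forward_form).
The contrapositive of premise 4 (O(freeze_account -> forward_form)) is O(~forward_form -> ~freeze_account), and O(~forward_form) is already established, so O(~freeze_account).
The contrapositive of premise 3 (O(stand_down -> freeze_account)) is O(~freeze_account -> ~stand_down), and O(~freeze_account) is already established, so O(~stand_down).
Premises 1, 2, 5 do not contribute to this derivation.
Thus O(~stand_down), which is F(stand_down): stand_down is forbidden.

Forbidden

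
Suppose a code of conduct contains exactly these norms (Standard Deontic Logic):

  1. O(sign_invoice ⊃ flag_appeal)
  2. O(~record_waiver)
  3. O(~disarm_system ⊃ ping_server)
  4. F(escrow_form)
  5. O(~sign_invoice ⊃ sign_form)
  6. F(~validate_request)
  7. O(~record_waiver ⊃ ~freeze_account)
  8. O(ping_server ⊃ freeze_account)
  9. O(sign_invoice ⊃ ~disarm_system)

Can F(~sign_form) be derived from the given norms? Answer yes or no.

Yes

Premise 2 gives O(~record_waiver).
With premise 7, O(~record_waiver ⊃ ~freeze_account), the K-axiom yields O(~freeze_account).
Premise 8 is O(ping_server ⊃ freeze_account); contrapositively O(~freeze_account ⊃ ~ping_server). Since O(~freeze_account) holds, K gives O(~ping_server).
Premise 3 is O(~disarm_system ⊃ ping_server); contrapositively O(~ping_server ⊃ disarm_system). Since O(~ping_server) holds, K gives O(disarm_system).
Premise 9, O(sign_invoice ⊃ ~disarm_system), contraposes to O(disarm_system ⊃ ~sign_invoice); with O(disarm_system) we get O(~sign_invoice).
Applying K to premise 5 (O(~sign_invoice ⊃ sign_form)) and O(~sign_invoice) yields O(sign_form).
Premises 1, 4, 6 do not contribute to this derivation.
So O(sign_form) holds, i.e. F(~sign_form). The claim follows.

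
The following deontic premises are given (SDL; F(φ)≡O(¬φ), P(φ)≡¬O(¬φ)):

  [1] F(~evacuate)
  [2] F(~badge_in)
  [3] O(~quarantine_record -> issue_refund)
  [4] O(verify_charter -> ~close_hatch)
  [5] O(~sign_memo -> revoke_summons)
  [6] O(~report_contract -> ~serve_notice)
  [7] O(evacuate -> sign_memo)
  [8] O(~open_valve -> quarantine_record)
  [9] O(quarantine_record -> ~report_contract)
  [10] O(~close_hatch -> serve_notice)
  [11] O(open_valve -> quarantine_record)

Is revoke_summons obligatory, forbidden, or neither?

Neither

Premise 5 is O(~sign_memo -> revoke_summons), but O(~sign_memo) is not derivable from the premises, so it does not yield O(revoke_summons).
No premise or chain of K-axiom applications forces O(revoke_summons), and none forces O(~revoke_summons). So revoke_summons is neither obligatory nor forbidden under these norms.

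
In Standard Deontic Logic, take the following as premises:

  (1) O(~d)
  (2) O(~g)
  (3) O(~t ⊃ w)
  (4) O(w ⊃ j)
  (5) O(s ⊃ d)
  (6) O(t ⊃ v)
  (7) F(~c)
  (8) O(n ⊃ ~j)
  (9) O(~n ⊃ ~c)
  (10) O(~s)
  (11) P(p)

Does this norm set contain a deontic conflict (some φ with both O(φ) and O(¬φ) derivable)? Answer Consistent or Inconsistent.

Consistent

Premise 5 is O(s ⊃ d), but O(s) is not derivable from the premises, so it does not yield O(d).
So O(d) is not derivable, and the apparent clash with O(~d) does not arise.
A world satisfying every obligation exists (e.g. c=true, d=false, g=false, j=false, n=true, p=false, s=false, t=true, v=true, w=false); no atom is both obligatory and forbidden, so the set is consistent.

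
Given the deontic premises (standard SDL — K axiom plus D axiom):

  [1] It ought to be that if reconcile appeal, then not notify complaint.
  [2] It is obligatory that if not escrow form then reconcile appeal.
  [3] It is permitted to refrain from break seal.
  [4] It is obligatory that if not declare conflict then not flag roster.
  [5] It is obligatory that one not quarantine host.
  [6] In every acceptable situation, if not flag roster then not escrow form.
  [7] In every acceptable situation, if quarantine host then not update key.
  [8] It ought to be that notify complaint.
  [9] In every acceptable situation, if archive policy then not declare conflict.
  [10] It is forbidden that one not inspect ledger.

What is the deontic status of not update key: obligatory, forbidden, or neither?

Premise 7 is O(quarantine_host → ¬update_key), but O(quarantine_host) is not derivable from the premises, so it does not yield O(¬update_key).
No premise or chain of K-axiom applications forces O(¬update_key), and none forces O(update_key). So ¬update_key is neither obligatory nor forbidden under these norms.

Neither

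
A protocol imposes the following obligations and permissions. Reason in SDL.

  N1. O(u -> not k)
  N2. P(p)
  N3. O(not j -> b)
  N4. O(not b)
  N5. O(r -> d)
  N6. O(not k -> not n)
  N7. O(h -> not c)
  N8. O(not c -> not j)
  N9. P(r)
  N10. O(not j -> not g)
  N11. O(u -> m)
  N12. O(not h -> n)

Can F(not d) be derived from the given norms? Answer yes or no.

Premise 5 is O(r -> d), but O(r) is not derivable from the premises (the permission P(r) asserts only not O(not r), not O(r)), so it does not yield O(d).
No other premise forces O(d). An ideal world satisfying every premise can still have not d true, so F(not d) is not derivable.

No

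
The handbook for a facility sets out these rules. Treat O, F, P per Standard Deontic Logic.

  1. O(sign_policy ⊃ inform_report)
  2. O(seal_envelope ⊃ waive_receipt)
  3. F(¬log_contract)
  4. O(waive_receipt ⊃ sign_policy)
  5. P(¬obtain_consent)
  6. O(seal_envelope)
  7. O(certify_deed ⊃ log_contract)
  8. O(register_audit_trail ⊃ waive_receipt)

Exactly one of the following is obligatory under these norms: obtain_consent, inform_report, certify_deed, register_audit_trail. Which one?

inform_report

Premise 6 gives O(seal_envelope).
With premise 2, O(seal_envelope ⊃ waive_receipt), the K-axiom yields O(waive_receipt).
Premise 4 is O(waive_receipt ⊃ sign_policy); since O(waive_receipt), deontic closure gives O(sign_policy).
From O(sign_policy) and premise 1, O(sign_policy ⊃ inform_report), we obtain O(inform_report).
So O(inform_report) holds — inform_report is obligatory. None of the other listed options is made obligatory by any chain of premises.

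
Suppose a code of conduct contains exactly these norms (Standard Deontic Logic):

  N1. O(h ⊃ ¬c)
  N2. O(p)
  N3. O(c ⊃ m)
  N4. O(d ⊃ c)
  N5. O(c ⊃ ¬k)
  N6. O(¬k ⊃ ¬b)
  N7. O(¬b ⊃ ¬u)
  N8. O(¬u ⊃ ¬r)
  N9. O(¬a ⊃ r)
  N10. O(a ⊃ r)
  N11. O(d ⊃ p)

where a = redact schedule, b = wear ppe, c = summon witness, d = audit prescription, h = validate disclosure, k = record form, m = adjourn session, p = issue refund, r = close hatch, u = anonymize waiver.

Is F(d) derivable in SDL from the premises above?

Yes

Premises 9 and 10 cover both cases: O(¬a ⊃ r) and O(a ⊃ r). Since ¬a ∨ a is a tautology, O(r) follows.
Premise 8 is O(¬u ⊃ ¬r); contrapositively O(r ⊃ u). Since O(r) holds, K gives O(u).
Premise 7, O(¬b ⊃ ¬u), contraposes to O(u ⊃ b); with O(u) we get O(b).
Premise 6, O(¬k ⊃ ¬b), contraposes to O(b ⊃ k); with O(b) we get O(k).
Premise 5 is O(c ⊃ ¬k); contrapositively O(k ⊃ ¬c). Since O(k) holds, K gives O(¬c).
Premise 4 is O(d ⊃ c); contrapositively O(¬c ⊃ ¬d). Since O(¬c) holds, K gives O(¬d).
Premises 1, 2, 3, 11 do not contribute to this derivation.
So O(¬d) holds, i.e. F(d). The claim follows.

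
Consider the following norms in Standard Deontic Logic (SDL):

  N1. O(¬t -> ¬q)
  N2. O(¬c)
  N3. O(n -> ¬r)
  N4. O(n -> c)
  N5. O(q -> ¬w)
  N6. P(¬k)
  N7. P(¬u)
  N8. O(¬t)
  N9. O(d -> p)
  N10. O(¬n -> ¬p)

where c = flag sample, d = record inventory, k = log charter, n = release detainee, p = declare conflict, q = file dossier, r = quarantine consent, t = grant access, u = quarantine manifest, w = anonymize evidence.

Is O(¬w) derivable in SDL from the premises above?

No

Premise 5 is O(q -> ¬w), but O(q) is not derivable from the premises, so it does not yield O(¬w).
No other premise forces O(¬w). An ideal world satisfying every premise can still have ¬w false, so O(¬w) is not derivable.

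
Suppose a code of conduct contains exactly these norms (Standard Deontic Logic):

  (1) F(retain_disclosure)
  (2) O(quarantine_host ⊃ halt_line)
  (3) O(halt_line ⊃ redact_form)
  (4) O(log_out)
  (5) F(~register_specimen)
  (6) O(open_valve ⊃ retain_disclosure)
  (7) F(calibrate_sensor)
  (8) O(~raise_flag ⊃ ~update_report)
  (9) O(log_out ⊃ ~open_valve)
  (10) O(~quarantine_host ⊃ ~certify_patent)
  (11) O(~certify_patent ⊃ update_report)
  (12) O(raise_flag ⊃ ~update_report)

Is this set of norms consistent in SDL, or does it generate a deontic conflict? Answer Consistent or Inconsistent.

Consistent

Premise 6 is O(open_valve ⊃ retain_disclosure), but O(open_valve) is not derivable from the premises, so it does not yield O(retain_disclosure).
So O(retain_disclosure) is not derivable, and the apparent clash with O(~retain_disclosure) does not arise.
A world satisfying every obligation exists (e.g. calibrate_sensor=false, certify_patent=true, halt_line=true, log_out=true, open_valve=false, quarantine_host=true, raise_flag=false, redact_form=true, register_specimen=true, retain_disclosure=false, update_report=false); no atom is both obligatory and forbidden, so the set is consistent.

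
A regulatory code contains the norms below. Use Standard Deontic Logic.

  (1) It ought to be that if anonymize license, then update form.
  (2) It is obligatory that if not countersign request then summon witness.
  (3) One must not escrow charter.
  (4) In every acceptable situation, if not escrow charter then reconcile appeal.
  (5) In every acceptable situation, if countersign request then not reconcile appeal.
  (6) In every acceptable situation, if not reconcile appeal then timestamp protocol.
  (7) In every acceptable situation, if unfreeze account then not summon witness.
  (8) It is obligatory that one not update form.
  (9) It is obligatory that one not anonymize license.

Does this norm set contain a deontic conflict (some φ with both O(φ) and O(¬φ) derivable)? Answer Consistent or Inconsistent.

Premise 1 is O(anonymize_license → update_form), but O(anonymize_license) is not derivable from the premises, so it does not yield O(update_form).
So O(update_form) is not derivable, and the apparent clash with O(¬update_form) does not arise.
A world satisfying every obligation exists (e.g. anonymize_license=false, countersign_request=false, escrow_charter=false, reconcile_appeal=true, summon_witness=true, timestamp_protocol=false, unfreeze_account=false, update_form=false); no atom is both obligatory and forbidden, so the set is consistent.

Consistent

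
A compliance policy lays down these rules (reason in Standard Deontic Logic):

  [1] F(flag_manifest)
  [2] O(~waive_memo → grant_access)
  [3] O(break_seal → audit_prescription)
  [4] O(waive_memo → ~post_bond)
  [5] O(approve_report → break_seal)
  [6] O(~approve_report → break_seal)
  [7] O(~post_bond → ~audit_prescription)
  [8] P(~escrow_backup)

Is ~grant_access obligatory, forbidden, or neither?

Premises 6 and 5 are O(~approve_report → break_seal) and O(approve_report → break_seal); every ideal world satisfies ~approve_report or approve_report, so in either case break_seal holds — hence O(break_seal).
Applying K to premise 3 (O(break_seal → audit_prescription)) and O(break_seal) yields O(audit_prescription).
Premise 7, O(~post_bond → ~audit_prescription), contraposes to O(audit_prescription → post_bond); with O(audit_prescription) we get O(post_bond).
Premise 4, O(waive_memo → ~post_bond), contraposes to O(post_bond → ~waive_memo); with O(post_bond) we get O(~waive_memo).
Applying K to premise 2 (O(~waive_memo → grant_access)) and O(~waive_memo) yields O(grant_access).
Premises 1, 8 do not contribute to this derivation.
Thus O(grant_access), which is F(~grant_access): ~grant_access is forbidden.

Forbidden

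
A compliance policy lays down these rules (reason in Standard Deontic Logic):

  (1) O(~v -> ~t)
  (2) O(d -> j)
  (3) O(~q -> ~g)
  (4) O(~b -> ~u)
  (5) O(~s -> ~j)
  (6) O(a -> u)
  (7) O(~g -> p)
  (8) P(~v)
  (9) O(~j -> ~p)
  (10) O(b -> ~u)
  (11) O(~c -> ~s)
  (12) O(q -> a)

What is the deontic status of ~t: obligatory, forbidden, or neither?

Neither

Premise 1 is O(~v -> ~t), but O(~v) is not derivable from the premises (the permission P(~v) asserts only ~O(v), not O(~v)), so it does not yield O(~t).
No premise or chain of K-axiom applications forces O(~t), and none forces O(t). So ~t is neither obligatory nor forbidden under these norms.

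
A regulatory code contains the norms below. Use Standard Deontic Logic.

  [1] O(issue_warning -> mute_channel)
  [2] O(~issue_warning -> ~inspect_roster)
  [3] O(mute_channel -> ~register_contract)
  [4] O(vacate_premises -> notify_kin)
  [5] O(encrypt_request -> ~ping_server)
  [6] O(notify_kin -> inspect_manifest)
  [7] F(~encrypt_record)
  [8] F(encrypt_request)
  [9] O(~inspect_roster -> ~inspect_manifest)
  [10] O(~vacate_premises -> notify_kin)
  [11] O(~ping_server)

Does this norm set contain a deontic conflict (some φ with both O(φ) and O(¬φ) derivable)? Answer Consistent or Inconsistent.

Consistent

Premise 5 is O(encrypt_request -> ~ping_server); even if O(~ping_server) held, inferring O(encrypt_request) would be affirming the consequent — invalid.
So O(encrypt_request) is not derivable, and the apparent clash with O(~encrypt_request) does not arise.
A world satisfying every obligation exists (e.g. encrypt_record=true, encrypt_request=false, inspect_manifest=true, inspect_roster=true, issue_warning=true, mute_channel=true, notify_kin=true, ping_server=false, register_contract=false, vacate_premises=false); no atom is both obligatory and forbidden, so the set is consistent.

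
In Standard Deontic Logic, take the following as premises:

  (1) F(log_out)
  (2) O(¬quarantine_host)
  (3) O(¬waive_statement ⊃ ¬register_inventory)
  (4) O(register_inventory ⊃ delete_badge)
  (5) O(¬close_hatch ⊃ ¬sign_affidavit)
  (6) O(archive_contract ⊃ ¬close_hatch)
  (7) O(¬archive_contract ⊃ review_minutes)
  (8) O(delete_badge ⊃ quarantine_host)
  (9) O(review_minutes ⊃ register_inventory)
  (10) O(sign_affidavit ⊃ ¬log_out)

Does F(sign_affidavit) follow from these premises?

Premise 2 states O(¬quarantine_host) outright.
Premise 8 is O(delete_badge ⊃ quarantine_host); contrapositively O(¬quarantine_host ⊃ ¬delete_badge). Since O(¬quarantine_host) holds, K gives O(¬delete_badge).
The contrapositive of premise 4 (O(register_inventory ⊃ delete_badge)) is O(¬delete_badge ⊃ ¬register_inventory), and O(¬delete_badge) is already established, so O(¬register_inventory).
Premise 9, O(review_minutes ⊃ register_inventory), contraposes to O(¬register_inventory ⊃ ¬review_minutes); with O(¬register_inventory) we get O(¬review_minutes).
The contrapositive of premise 7 (O(¬archive_contract ⊃ review_minutes)) is O(¬review_minutes ⊃ archive_contract), and O(¬review_minutes) is already established, so O(archive_contract).
From O(archive_contract) and premise 6, O(archive_contract ⊃ ¬close_hatch), we obtain O(¬close_hatch).
Premise 5 is O(¬close_hatch ⊃ ¬sign_affidavit); since O(¬close_hatch), deontic closure gives O(¬sign_affidavit).
Premises 1, 3, 10 do not contribute to this derivation.
So O(¬sign_affidavit) holds, i.e. F(sign_affidavit). The claim follows.

Yes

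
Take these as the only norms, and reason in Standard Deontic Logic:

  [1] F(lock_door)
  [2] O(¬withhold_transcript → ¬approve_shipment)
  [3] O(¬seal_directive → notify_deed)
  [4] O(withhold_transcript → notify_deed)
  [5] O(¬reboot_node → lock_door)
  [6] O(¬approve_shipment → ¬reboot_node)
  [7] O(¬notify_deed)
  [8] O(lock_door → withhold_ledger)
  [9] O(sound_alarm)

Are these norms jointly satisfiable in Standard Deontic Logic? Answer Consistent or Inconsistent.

Premise 1, F(lock_door), is equivalent to O(¬lock_door).
Premise 5 is O(¬reboot_node → lock_door); contrapositively O(¬lock_door → reboot_node). Since O(¬lock_door) holds, K gives O(reboot_node).
Premise 6 is O(¬approve_shipment → ¬reboot_node); contrapositively O(reboot_node → approve_shipment). Since O(reboot_node) holds, K gives O(approve_shipment).
The contrapositive of premise 2 (O(¬withhold_transcript → ¬approve_shipment)) is O(approve_shipment → withhold_transcript), and O(approve_shipment) is already established, so O(withhold_transcript).
With premise 4, O(withhold_transcript → notify_deed), the K-axiom yields O(notify_deed).
However, premise 7 gives O(¬notify_deed).
We now have both O(notify_deed) and O(¬notify_deed) — notify_deed is simultaneously obligatory and forbidden, violating the D-axiom.

Inconsistent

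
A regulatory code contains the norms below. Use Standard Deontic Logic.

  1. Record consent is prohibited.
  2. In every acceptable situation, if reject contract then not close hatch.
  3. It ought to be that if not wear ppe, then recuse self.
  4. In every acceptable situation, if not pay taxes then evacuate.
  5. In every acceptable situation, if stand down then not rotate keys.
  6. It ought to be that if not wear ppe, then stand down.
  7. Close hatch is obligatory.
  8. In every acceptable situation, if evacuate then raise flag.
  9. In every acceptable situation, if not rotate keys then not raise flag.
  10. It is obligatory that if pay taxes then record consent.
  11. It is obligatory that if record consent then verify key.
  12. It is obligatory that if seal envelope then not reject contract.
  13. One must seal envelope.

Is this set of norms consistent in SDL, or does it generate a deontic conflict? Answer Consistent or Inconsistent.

Premise 2 is O(reject_contract → ¬close_hatch), but O(reject_contract) is not derivable from the premises, so it does not yield O(¬close_hatch).
So O(¬close_hatch) is not derivable, and the apparent clash with O(close_hatch) does not arise.
A world satisfying every obligation exists (e.g. close_hatch=true, evacuate=true, pay_taxes=false, raise_flag=true, record_consent=false, recuse_self=false, reject_contract=false, rotate_keys=true, seal_envelope=true, stand_down=false, verify_key=false, wear_ppe=true); no atom is both obligatory and forbidden, so the set is consistent.

Consistent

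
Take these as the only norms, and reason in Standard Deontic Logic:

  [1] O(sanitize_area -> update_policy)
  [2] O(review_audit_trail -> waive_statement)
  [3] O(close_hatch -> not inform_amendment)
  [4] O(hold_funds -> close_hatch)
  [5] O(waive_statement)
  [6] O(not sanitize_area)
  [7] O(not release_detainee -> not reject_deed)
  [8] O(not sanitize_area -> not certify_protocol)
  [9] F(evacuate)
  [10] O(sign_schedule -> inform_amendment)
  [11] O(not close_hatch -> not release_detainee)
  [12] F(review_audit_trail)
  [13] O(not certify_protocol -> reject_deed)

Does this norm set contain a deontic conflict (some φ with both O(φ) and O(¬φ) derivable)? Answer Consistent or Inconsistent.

Premise 2 is O(review_audit_trail -> waive_statement); even if O(waive_statement) held, inferring O(review_audit_trail) would be affirming the consequent — invalid.
So O(review_audit_trail) is not derivable, and the apparent clash with O(not review_audit_trail) does not arise.
A world satisfying every obligation exists (e.g. certify_protocol=false, close_hatch=true, evacuate=false, hold_funds=false, inform_amendment=false, reject_deed=true, release_detainee=true, review_audit_trail=false, sanitize_area=false, sign_schedule=false, update_policy=false, waive_statement=true); no atom is both obligatory and forbidden, so the set is consistent.

Consistent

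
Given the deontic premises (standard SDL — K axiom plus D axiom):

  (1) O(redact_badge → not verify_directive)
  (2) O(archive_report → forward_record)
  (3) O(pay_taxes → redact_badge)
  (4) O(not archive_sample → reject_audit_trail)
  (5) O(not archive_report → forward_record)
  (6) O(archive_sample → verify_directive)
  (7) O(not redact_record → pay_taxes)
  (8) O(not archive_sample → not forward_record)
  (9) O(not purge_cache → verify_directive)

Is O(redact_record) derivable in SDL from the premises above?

Premises 5 and 2 cover both cases: O(not archive_report → forward_record) and O(archive_report → forward_record). Since not archive_report ∨ archive_report is a tautology, O(forward_record) follows.
Premise 8 is O(not archive_sample → not forward_record); contrapositively O(forward_record → archive_sample). Since O(forward_record) holds, K gives O(archive_sample).
Applying K to premise 6 (O(archive_sample → verify_directive)) and O(archive_sample) yields O(verify_directive).
Premise 1 is O(redact_badge → not verify_directive); contrapositively O(verify_directive → not redact_badge). Since O(verify_directive) holds, K gives O(not redact_badge).
The contrapositive of premise 3 (O(pay_taxes → redact_badge)) is O(not redact_badge → not pay_taxes), and O(not redact_badge) is already established, so O(not pay_taxes).
Premise 7 is O(not redact_record → pay_taxes); contrapositively O(not pay_taxes → redact_record). Since O(not pay_taxes) holds, K gives O(redact_record).
Premises 4, 9 do not contribute to this derivation.
So O(redact_record) follows.

Yes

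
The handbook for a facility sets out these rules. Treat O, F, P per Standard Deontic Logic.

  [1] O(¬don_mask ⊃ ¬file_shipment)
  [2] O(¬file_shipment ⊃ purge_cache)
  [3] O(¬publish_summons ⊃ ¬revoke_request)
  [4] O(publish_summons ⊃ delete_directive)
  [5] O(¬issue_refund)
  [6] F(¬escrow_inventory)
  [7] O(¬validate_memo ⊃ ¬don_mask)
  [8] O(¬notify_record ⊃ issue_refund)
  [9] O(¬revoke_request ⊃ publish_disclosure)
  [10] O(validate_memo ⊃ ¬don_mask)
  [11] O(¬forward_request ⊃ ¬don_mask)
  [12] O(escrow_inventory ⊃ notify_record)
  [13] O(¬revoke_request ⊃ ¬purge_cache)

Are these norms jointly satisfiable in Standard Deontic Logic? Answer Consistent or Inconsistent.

Consistent

Premise 8 is O(¬notify_record ⊃ issue_refund), but O(¬notify_record) is not derivable from the premises, so it does not yield O(issue_refund).
So O(issue_refund) is not derivable, and the apparent clash with O(¬issue_refund) does not arise.
A world satisfying every obligation exists (e.g. delete_directive=true, don_mask=false, escrow_inventory=true, file_shipment=false, forward_request=false, issue_refund=false, notify_record=true, publish_disclosure=false, publish_summons=true, purge_cache=true, revoke_request=true, validate_memo=false); no atom is both obligatory and forbidden, so the set is consistent.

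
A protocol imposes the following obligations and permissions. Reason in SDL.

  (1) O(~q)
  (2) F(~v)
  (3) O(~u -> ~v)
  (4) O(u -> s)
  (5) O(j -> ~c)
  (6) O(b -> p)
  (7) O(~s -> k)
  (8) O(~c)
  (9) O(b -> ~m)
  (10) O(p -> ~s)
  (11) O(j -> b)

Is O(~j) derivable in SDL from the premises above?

F(~v) at premise 2 means O(v).
Premise 3, O(~u -> ~v), contraposes to O(v -> u); with O(v) we get O(u).
Applying K to premise 4 (O(u -> s)) and O(u) yields O(s).
The contrapositive of premise 10 (O(p -> ~s)) is O(s -> ~p), and O(s) is already established, so O(~p).
Premise 6, O(b -> p), contraposes to O(~p -> ~b); with O(~p) we get O(~b).
The contrapositive of premise 11 (O(j -> b)) is O(~b -> ~j), and O(~b) is already established, so O(~j).
Premises 1, 5, 7, 8, 9 do not contribute to this derivation.
So O(~j) follows.

Yes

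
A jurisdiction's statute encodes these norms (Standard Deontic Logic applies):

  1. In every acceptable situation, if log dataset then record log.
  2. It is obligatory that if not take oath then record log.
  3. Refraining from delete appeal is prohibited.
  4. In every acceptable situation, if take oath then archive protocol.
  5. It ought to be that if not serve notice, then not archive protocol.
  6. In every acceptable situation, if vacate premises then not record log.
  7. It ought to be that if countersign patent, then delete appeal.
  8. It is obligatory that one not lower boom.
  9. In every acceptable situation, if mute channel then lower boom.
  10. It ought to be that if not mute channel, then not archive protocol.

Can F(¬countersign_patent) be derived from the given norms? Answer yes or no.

No

Premise 7 is O(countersign_patent → delete_appeal); even if O(delete_appeal) held, inferring O(countersign_patent) would be affirming the consequent — invalid.
No other premise forces O(countersign_patent). An ideal world satisfying every premise can still have ¬countersign_patent true, so F(¬countersign_patent) is not derivable.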